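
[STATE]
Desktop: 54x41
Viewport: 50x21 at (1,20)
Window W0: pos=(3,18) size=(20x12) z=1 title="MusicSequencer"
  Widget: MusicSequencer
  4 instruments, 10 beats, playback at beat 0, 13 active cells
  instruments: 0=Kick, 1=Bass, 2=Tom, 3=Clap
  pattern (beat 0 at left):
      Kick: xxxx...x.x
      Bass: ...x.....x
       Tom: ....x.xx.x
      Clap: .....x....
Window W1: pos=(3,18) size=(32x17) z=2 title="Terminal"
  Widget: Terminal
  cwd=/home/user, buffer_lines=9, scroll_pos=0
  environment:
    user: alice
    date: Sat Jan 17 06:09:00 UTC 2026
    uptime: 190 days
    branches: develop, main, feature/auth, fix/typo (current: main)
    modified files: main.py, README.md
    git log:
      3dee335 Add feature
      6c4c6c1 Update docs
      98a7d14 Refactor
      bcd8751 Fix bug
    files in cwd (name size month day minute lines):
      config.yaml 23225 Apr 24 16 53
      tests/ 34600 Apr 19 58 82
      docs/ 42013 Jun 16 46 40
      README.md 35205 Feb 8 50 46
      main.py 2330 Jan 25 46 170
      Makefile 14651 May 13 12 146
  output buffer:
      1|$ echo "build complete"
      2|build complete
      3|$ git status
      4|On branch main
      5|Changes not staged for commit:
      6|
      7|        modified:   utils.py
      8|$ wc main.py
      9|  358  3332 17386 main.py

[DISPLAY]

  ┠──────────────────────────────┨                
  ┃$ echo "build complete"       ┃                
  ┃build complete                ┃                
  ┃$ git status                  ┃                
  ┃On branch main                ┃                
  ┃Changes not staged for commit:┃                
  ┃                              ┃                
  ┃        modified:   utils.py  ┃                
  ┃$ wc main.py                  ┃                
  ┃  358  3332 17386 main.py     ┃                
  ┃$ █                           ┃                
  ┃                              ┃                
  ┃                              ┃                
  ┃                              ┃                
  ┗━━━━━━━━━━━━━━━━━━━━━━━━━━━━━━┛                
                                                  
                                                  
                                                  
                                                  
                                                  
                                                  


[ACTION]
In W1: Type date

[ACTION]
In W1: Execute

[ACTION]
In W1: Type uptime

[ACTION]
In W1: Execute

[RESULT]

  ┠──────────────────────────────┨                
  ┃build complete                ┃                
  ┃$ git status                  ┃                
  ┃On branch main                ┃                
  ┃Changes not staged for commit:┃                
  ┃                              ┃                
  ┃        modified:   utils.py  ┃                
  ┃$ wc main.py                  ┃                
  ┃  358  3332 17386 main.py     ┃                
  ┃$ date                        ┃                
  ┃Sat Jan 17 06:09:00 UTC 2026  ┃                
  ┃$ uptime                      ┃                
  ┃ 10:00  up 190 days           ┃                
  ┃$ █                           ┃                
  ┗━━━━━━━━━━━━━━━━━━━━━━━━━━━━━━┛                
                                                  
                                                  
                                                  
                                                  
                                                  
                                                  


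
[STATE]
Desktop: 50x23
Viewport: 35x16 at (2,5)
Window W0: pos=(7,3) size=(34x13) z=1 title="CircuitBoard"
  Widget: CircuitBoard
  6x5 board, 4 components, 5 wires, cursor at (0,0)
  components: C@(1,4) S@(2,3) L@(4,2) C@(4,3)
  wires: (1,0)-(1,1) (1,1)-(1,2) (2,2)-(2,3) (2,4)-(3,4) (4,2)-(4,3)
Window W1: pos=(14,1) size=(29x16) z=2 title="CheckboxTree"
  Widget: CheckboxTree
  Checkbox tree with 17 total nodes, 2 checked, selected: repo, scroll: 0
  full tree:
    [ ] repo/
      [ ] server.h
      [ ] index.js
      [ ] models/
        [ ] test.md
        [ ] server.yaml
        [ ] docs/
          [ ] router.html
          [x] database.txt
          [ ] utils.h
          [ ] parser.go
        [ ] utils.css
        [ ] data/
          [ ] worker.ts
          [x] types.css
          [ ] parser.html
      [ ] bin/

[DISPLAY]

     ┠──────┃   [ ] server.h       
     ┃   0 1┃   [ ] index.js       
     ┃0  [.]┃   [-] models/        
     ┃      ┃     [ ] test.md      
     ┃1   · ┃     [ ] server.yaml  
     ┃      ┃     [-] docs/        
     ┃2     ┃       [ ] router.html
     ┃      ┃       [x] database.tx
     ┃3     ┃       [ ] utils.h    
     ┃      ┃       [ ] parser.go  
     ┗━━━━━━┃     [ ] utils.css    
            ┗━━━━━━━━━━━━━━━━━━━━━━
                                   
                                   
                                   
                                   


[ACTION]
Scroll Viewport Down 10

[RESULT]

     ┃0  [.]┃   [-] models/        
     ┃      ┃     [ ] test.md      
     ┃1   · ┃     [ ] server.yaml  
     ┃      ┃     [-] docs/        
     ┃2     ┃       [ ] router.html
     ┃      ┃       [x] database.tx
     ┃3     ┃       [ ] utils.h    
     ┃      ┃       [ ] parser.go  
     ┗━━━━━━┃     [ ] utils.css    
            ┗━━━━━━━━━━━━━━━━━━━━━━
                                   
                                   
                                   
                                   
                                   
                                   


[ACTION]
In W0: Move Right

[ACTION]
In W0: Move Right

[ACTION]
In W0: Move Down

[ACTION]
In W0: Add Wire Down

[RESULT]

     ┃0     ┃   [-] models/        
     ┃      ┃     [ ] test.md      
     ┃1   · ┃     [ ] server.yaml  
     ┃      ┃     [-] docs/        
     ┃2     ┃       [ ] router.html
     ┃      ┃       [x] database.tx
     ┃3     ┃       [ ] utils.h    
     ┃      ┃       [ ] parser.go  
     ┗━━━━━━┃     [ ] utils.css    
            ┗━━━━━━━━━━━━━━━━━━━━━━
                                   
                                   
                                   
                                   
                                   
                                   


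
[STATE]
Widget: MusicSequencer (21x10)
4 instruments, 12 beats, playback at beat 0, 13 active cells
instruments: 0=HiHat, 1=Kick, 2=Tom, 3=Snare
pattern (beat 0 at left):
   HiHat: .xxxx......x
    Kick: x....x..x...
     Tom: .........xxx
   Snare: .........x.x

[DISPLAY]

      ▼12345678901   
 HiHat·████······█   
  Kick█····█··█···   
   Tom·········███   
 Snare·········█·█   
                     
                     
                     
                     
                     


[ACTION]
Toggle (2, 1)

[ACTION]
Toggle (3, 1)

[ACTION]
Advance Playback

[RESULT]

      0▼2345678901   
 HiHat·████······█   
  Kick█····█··█···   
   Tom·█·······███   
 Snare·█·······█·█   
                     
                     
                     
                     
                     


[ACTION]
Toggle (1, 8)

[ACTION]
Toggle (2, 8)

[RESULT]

      0▼2345678901   
 HiHat·████······█   
  Kick█····█······   
   Tom·█······████   
 Snare·█·······█·█   
                     
                     
                     
                     
                     


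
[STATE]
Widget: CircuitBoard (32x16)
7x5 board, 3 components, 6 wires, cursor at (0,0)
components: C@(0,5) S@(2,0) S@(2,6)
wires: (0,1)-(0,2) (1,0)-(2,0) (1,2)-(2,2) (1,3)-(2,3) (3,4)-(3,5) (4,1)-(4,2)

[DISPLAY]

   0 1 2 3 4 5 6                
0  [.]  · ─ ·           C       
                                
1   ·       ·   ·               
    │       │   │               
2   S       ·   ·           S   
                                
3                   · ─ ·       
                                
4       · ─ ·                   
Cursor: (0,0)                   
                                
                                
                                
                                
                                


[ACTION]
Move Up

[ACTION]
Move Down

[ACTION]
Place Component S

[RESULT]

   0 1 2 3 4 5 6                
0       · ─ ·           C       
                                
1  [S]      ·   ·               
    │       │   │               
2   S       ·   ·           S   
                                
3                   · ─ ·       
                                
4       · ─ ·                   
Cursor: (1,0)                   
                                
                                
                                
                                
                                


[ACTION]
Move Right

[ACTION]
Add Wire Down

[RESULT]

   0 1 2 3 4 5 6                
0       · ─ ·           C       
                                
1   S  [.]  ·   ·               
    │   │   │   │               
2   S   ·   ·   ·           S   
                                
3                   · ─ ·       
                                
4       · ─ ·                   
Cursor: (1,1)                   
                                
                                
                                
                                
                                


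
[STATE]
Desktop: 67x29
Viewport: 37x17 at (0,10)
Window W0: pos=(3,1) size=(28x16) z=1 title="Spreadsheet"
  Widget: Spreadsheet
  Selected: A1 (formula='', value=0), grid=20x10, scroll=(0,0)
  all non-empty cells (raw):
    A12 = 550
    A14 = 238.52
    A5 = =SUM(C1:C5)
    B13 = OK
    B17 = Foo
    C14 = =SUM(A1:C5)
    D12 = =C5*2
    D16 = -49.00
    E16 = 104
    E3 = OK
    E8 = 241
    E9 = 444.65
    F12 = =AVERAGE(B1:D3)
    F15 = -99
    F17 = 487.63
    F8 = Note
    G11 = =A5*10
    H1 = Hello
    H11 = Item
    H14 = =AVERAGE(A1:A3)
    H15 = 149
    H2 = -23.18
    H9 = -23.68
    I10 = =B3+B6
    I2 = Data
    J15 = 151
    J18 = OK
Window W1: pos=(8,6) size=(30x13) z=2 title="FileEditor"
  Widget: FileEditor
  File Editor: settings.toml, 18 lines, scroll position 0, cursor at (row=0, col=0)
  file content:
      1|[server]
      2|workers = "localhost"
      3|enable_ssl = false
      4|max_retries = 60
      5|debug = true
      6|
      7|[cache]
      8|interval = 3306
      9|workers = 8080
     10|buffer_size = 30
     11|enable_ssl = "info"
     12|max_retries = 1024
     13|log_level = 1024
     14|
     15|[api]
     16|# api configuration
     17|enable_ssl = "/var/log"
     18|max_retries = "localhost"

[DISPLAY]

   ┃  4 ┃workers = "localhost"      █
   ┃  5 ┃enable_ssl = false         ░
   ┃  6 ┃max_retries = 60           ░
   ┃  7 ┃debug = true               ░
   ┃  8 ┃                           ░
   ┃  9 ┃[cache]                    ░
   ┗━━━━┃interval = 3306            ░
        ┃workers = 8080             ▼
        ┗━━━━━━━━━━━━━━━━━━━━━━━━━━━━
                                     
                                     
                                     
                                     
                                     
                                     
                                     
                                     


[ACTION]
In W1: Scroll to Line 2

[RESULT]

   ┃  4 ┃enable_ssl = false         █
   ┃  5 ┃max_retries = 60           ░
   ┃  6 ┃debug = true               ░
   ┃  7 ┃                           ░
   ┃  8 ┃[cache]                    ░
   ┃  9 ┃interval = 3306            ░
   ┗━━━━┃workers = 8080             ░
        ┃buffer_size = 30           ▼
        ┗━━━━━━━━━━━━━━━━━━━━━━━━━━━━
                                     
                                     
                                     
                                     
                                     
                                     
                                     
                                     


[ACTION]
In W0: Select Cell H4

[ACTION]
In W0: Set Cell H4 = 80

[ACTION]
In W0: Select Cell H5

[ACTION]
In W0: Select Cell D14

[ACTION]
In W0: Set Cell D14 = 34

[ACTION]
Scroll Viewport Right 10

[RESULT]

nable_ssl = false         █┃         
ax_retries = 60           ░┃         
ebug = true               ░┃         
                          ░┃         
cache]                    ░┃         
nterval = 3306            ░┃         
orkers = 8080             ░┃         
uffer_size = 30           ▼┃         
━━━━━━━━━━━━━━━━━━━━━━━━━━━┛         
                                     
                                     
                                     
                                     
                                     
                                     
                                     
                                     


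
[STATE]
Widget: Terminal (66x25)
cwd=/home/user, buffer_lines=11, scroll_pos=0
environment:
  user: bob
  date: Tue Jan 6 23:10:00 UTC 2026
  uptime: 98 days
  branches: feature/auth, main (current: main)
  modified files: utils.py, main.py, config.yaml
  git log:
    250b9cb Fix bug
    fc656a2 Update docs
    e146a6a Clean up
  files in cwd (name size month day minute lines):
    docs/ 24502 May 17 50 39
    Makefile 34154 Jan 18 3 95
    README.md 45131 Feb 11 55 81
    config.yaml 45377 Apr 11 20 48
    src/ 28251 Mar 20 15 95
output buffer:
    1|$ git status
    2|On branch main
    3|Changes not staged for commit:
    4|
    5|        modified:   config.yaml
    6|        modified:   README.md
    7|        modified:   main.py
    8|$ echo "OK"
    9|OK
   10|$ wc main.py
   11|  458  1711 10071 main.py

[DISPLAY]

$ git status                                                      
On branch main                                                    
Changes not staged for commit:                                    
                                                                  
        modified:   config.yaml                                   
        modified:   README.md                                     
        modified:   main.py                                       
$ echo "OK"                                                       
OK                                                                
$ wc main.py                                                      
  458  1711 10071 main.py                                         
$ █                                                               
                                                                  
                                                                  
                                                                  
                                                                  
                                                                  
                                                                  
                                                                  
                                                                  
                                                                  
                                                                  
                                                                  
                                                                  
                                                                  


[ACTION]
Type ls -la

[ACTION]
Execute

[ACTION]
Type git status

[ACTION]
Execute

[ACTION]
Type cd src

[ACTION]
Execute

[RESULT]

Changes not staged for commit:                                    
                                                                  
        modified:   config.yaml                                   
        modified:   README.md                                     
        modified:   main.py                                       
$ echo "OK"                                                       
OK                                                                
$ wc main.py                                                      
  458  1711 10071 main.py                                         
$ ls -la                                                          
drwxr-xr-x  1 bob group    24502 May 17 10:50 docs/               
-rw-r--r--  1 bob group    34154 Jan 18 10:03 Makefile            
-rw-r--r--  1 bob group    45131 Feb 11 10:55 README.md           
-rw-r--r--  1 bob group    45377 Apr 11 10:20 config.yaml         
drwxr-xr-x  1 bob group    28251 Mar 20 10:15 src/                
$ git status                                                      
On branch main                                                    
Changes not staged for commit:                                    
                                                                  
        modified:   utils.py                                      
        modified:   main.py                                       
        modified:   config.yaml                                   
$ cd src                                                          
                                                                  
$ █                                                               


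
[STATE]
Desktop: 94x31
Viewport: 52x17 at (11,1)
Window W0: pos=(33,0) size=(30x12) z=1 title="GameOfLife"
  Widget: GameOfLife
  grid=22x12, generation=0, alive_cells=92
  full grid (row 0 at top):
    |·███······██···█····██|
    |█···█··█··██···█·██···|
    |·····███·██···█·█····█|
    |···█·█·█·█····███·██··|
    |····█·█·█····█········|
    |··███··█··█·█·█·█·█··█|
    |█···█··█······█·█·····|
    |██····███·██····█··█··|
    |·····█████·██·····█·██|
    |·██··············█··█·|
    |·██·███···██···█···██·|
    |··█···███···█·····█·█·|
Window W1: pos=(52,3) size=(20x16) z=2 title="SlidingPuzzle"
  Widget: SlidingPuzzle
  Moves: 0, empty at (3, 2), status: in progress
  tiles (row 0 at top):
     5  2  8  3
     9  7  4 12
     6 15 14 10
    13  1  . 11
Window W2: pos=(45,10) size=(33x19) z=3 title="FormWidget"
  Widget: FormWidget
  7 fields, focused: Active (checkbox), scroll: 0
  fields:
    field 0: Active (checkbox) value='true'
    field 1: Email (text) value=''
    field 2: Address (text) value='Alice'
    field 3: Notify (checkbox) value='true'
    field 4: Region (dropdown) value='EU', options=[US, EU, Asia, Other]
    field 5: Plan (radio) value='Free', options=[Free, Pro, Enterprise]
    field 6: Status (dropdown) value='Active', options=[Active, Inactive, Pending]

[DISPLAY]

                      ┃ GameOfLife                 ┃
                      ┠────────────────────────────┨
                      ┃Gen: 0            ┏━━━━━━━━━━
                      ┃·····███·██···█·█·┃ SlidingPu
                      ┃···█·█·█·█····███·┠──────────
                      ┃····█·█·█····█····┃┌────┬────
                      ┃··███··█··█·█·█·█·┃│  5 │  2 
                      ┃█···█··█······█·█·┃├────┼────
                      ┃██····███·██····█·┃│  9 │  7 
                      ┃·····█████·┏━━━━━━━━━━━━━━━━━
                      ┗━━━━━━━━━━━┃ FormWidget      
                                  ┠─────────────────
                                  ┃> Active:     [x]
                                  ┃  Email:      [  
                                  ┃  Address:    [Al
                                  ┃  Notify:     [x]
                                  ┃  Region:     [EU


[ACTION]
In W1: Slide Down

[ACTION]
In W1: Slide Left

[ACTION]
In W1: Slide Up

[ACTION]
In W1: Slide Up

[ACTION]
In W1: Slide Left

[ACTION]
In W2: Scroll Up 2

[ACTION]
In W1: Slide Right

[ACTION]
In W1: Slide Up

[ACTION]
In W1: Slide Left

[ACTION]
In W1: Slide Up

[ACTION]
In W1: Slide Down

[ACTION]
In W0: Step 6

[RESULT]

                      ┃ GameOfLife                 ┃
                      ┠────────────────────────────┨
                      ┃Gen: 6            ┏━━━━━━━━━━
                      ┃·······███·█··███·┃ SlidingPu
                      ┃·······█······██··┠──────────
                      ┃·····█········███·┃┌────┬────
                      ┃·····██···········┃│  5 │  2 
                      ┃·······██···██····┃├────┼────
                      ┃██·····█···█·█····┃│  9 │  7 
                      ┃█·█·····█··┏━━━━━━━━━━━━━━━━━
                      ┗━━━━━━━━━━━┃ FormWidget      
                                  ┠─────────────────
                                  ┃> Active:     [x]
                                  ┃  Email:      [  
                                  ┃  Address:    [Al
                                  ┃  Notify:     [x]
                                  ┃  Region:     [EU


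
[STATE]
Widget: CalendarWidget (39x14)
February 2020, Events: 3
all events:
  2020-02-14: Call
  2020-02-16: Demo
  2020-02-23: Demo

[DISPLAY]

             February 2020             
Mo Tu We Th Fr Sa Su                   
                1  2                   
 3  4  5  6  7  8  9                   
10 11 12 13 14* 15 16*                 
17 18 19 20 21 22 23*                  
24 25 26 27 28 29                      
                                       
                                       
                                       
                                       
                                       
                                       
                                       


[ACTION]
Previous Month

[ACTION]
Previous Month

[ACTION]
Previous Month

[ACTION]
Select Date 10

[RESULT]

             November 2019             
Mo Tu We Th Fr Sa Su                   
             1  2  3                   
 4  5  6  7  8  9 [10]                 
11 12 13 14 15 16 17                   
18 19 20 21 22 23 24                   
25 26 27 28 29 30                      
                                       
                                       
                                       
                                       
                                       
                                       
                                       


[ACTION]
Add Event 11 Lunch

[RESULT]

             November 2019             
Mo Tu We Th Fr Sa Su                   
             1  2  3                   
 4  5  6  7  8  9 [10]                 
11* 12 13 14 15 16 17                  
18 19 20 21 22 23 24                   
25 26 27 28 29 30                      
                                       
                                       
                                       
                                       
                                       
                                       
                                       


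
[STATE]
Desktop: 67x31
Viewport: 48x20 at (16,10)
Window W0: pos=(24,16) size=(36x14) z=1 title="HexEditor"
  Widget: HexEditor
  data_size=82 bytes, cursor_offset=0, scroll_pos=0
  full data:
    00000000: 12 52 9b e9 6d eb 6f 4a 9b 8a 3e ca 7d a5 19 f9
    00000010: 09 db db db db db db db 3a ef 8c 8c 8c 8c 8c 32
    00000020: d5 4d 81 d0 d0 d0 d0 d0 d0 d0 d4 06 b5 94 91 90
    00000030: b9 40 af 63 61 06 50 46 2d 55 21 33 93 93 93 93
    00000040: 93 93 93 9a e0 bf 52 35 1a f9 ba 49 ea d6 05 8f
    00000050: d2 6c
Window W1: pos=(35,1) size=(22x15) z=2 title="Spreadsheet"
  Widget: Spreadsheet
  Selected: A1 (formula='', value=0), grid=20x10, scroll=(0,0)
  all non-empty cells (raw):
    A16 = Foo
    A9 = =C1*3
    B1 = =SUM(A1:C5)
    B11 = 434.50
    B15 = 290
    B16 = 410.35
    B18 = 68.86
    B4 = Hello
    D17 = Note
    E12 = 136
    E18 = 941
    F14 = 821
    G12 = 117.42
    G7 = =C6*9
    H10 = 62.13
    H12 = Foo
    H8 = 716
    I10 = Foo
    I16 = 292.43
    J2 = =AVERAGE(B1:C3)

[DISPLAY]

                   ┃  4        0Hello   ┃       
                   ┃  5        0       0┃       
                   ┃  6        0       0┃       
                   ┃  7        0       0┃       
                   ┃  8        0       0┃       
                   ┗━━━━━━━━━━━━━━━━━━━━┛       
        ┏━━━━━━━━━━━━━━━━━━━━━━━━━━━━━━━━━━┓    
        ┃ HexEditor                        ┃    
        ┠──────────────────────────────────┨    
        ┃00000000  12 52 9b e9 6d eb 6f 4a ┃    
        ┃00000010  09 db db db db db db db ┃    
        ┃00000020  d5 4d 81 d0 d0 d0 d0 d0 ┃    
        ┃00000030  b9 40 af 63 61 06 50 46 ┃    
        ┃00000040  93 93 93 9a e0 bf 52 35 ┃    
        ┃00000050  d2 6c                   ┃    
        ┃                                  ┃    
        ┃                                  ┃    
        ┃                                  ┃    
        ┃                                  ┃    
        ┗━━━━━━━━━━━━━━━━━━━━━━━━━━━━━━━━━━┛    


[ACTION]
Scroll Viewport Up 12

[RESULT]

                                                
                   ┏━━━━━━━━━━━━━━━━━━━━┓       
                   ┃ Spreadsheet        ┃       
                   ┠────────────────────┨       
                   ┃A1:                 ┃       
                   ┃       A       B    ┃       
                   ┃--------------------┃       
                   ┃  1      [0]#CIRC!  ┃       
                   ┃  2        0       0┃       
                   ┃  3        0       0┃       
                   ┃  4        0Hello   ┃       
                   ┃  5        0       0┃       
                   ┃  6        0       0┃       
                   ┃  7        0       0┃       
                   ┃  8        0       0┃       
                   ┗━━━━━━━━━━━━━━━━━━━━┛       
        ┏━━━━━━━━━━━━━━━━━━━━━━━━━━━━━━━━━━┓    
        ┃ HexEditor                        ┃    
        ┠──────────────────────────────────┨    
        ┃00000000  12 52 9b e9 6d eb 6f 4a ┃    


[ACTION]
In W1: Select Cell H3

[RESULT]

                                                
                   ┏━━━━━━━━━━━━━━━━━━━━┓       
                   ┃ Spreadsheet        ┃       
                   ┠────────────────────┨       
                   ┃H3:                 ┃       
                   ┃       A       B    ┃       
                   ┃--------------------┃       
                   ┃  1        0#CIRC!  ┃       
                   ┃  2        0       0┃       
                   ┃  3        0       0┃       
                   ┃  4        0Hello   ┃       
                   ┃  5        0       0┃       
                   ┃  6        0       0┃       
                   ┃  7        0       0┃       
                   ┃  8        0       0┃       
                   ┗━━━━━━━━━━━━━━━━━━━━┛       
        ┏━━━━━━━━━━━━━━━━━━━━━━━━━━━━━━━━━━┓    
        ┃ HexEditor                        ┃    
        ┠──────────────────────────────────┨    
        ┃00000000  12 52 9b e9 6d eb 6f 4a ┃    


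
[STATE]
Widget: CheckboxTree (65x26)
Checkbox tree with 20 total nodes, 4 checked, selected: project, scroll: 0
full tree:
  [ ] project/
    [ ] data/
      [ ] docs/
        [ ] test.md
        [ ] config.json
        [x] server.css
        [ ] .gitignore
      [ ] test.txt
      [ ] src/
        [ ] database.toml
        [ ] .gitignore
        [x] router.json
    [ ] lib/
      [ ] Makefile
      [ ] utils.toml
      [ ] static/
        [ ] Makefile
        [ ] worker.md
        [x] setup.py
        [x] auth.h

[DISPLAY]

>[-] project/                                                    
   [-] data/                                                     
     [-] docs/                                                   
       [ ] test.md                                               
       [ ] config.json                                           
       [x] server.css                                            
       [ ] .gitignore                                            
     [ ] test.txt                                                
     [-] src/                                                    
       [ ] database.toml                                         
       [ ] .gitignore                                            
       [x] router.json                                           
   [-] lib/                                                      
     [ ] Makefile                                                
     [ ] utils.toml                                              
     [-] static/                                                 
       [ ] Makefile                                              
       [ ] worker.md                                             
       [x] setup.py                                              
       [x] auth.h                                                
                                                                 
                                                                 
                                                                 
                                                                 
                                                                 
                                                                 


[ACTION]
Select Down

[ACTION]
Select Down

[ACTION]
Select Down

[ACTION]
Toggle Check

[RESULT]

 [-] project/                                                    
   [-] data/                                                     
     [-] docs/                                                   
>      [x] test.md                                               
       [ ] config.json                                           
       [x] server.css                                            
       [ ] .gitignore                                            
     [ ] test.txt                                                
     [-] src/                                                    
       [ ] database.toml                                         
       [ ] .gitignore                                            
       [x] router.json                                           
   [-] lib/                                                      
     [ ] Makefile                                                
     [ ] utils.toml                                              
     [-] static/                                                 
       [ ] Makefile                                              
       [ ] worker.md                                             
       [x] setup.py                                              
       [x] auth.h                                                
                                                                 
                                                                 
                                                                 
                                                                 
                                                                 
                                                                 


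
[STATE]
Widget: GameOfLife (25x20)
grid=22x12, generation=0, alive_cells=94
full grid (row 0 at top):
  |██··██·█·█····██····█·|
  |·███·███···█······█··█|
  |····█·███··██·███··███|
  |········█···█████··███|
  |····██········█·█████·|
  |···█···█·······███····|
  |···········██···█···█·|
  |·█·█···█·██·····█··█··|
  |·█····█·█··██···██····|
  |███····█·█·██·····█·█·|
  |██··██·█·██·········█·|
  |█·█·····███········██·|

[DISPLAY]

Gen: 0                   
██··██·█·█····██····█·   
·███·███···█······█··█   
····█·███··██·███··███   
········█···█████··███   
····██········█·█████·   
···█···█·······███····   
···········██···█···█·   
·█·█···█·██·····█··█··   
·█····█·█··██···██····   
███····█·█·██·····█·█·   
██··██·█·██·········█·   
█·█·····███········██·   
                         
                         
                         
                         
                         
                         
                         


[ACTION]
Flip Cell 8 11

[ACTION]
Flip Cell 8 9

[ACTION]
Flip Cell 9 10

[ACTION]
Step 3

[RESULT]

Gen: 3                   
····█···██··█·········   
···█·█·█·█···█··██····   
····██·█·█···█··██····   
······█·█···█···██····   
···██·················   
··██··················   
·······██·██··········   
······█···█·█████·····   
···········█████···█··   
·····█··········██·██·   
········█········██··█   
······███··········███   
                         
                         
                         
                         
                         
                         
                         


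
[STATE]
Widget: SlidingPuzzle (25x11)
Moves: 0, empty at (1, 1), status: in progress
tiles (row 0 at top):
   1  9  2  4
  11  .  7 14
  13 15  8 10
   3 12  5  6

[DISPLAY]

┌────┬────┬────┬────┐    
│  1 │  9 │  2 │  4 │    
├────┼────┼────┼────┤    
│ 11 │    │  7 │ 14 │    
├────┼────┼────┼────┤    
│ 13 │ 15 │  8 │ 10 │    
├────┼────┼────┼────┤    
│  3 │ 12 │  5 │  6 │    
└────┴────┴────┴────┘    
Moves: 0                 
                         


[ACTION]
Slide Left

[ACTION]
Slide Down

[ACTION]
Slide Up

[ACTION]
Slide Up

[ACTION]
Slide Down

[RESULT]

┌────┬────┬────┬────┐    
│  1 │  9 │  2 │  4 │    
├────┼────┼────┼────┤    
│ 11 │  7 │    │ 14 │    
├────┼────┼────┼────┤    
│ 13 │ 15 │  8 │ 10 │    
├────┼────┼────┼────┤    
│  3 │ 12 │  5 │  6 │    
└────┴────┴────┴────┘    
Moves: 5                 
                         


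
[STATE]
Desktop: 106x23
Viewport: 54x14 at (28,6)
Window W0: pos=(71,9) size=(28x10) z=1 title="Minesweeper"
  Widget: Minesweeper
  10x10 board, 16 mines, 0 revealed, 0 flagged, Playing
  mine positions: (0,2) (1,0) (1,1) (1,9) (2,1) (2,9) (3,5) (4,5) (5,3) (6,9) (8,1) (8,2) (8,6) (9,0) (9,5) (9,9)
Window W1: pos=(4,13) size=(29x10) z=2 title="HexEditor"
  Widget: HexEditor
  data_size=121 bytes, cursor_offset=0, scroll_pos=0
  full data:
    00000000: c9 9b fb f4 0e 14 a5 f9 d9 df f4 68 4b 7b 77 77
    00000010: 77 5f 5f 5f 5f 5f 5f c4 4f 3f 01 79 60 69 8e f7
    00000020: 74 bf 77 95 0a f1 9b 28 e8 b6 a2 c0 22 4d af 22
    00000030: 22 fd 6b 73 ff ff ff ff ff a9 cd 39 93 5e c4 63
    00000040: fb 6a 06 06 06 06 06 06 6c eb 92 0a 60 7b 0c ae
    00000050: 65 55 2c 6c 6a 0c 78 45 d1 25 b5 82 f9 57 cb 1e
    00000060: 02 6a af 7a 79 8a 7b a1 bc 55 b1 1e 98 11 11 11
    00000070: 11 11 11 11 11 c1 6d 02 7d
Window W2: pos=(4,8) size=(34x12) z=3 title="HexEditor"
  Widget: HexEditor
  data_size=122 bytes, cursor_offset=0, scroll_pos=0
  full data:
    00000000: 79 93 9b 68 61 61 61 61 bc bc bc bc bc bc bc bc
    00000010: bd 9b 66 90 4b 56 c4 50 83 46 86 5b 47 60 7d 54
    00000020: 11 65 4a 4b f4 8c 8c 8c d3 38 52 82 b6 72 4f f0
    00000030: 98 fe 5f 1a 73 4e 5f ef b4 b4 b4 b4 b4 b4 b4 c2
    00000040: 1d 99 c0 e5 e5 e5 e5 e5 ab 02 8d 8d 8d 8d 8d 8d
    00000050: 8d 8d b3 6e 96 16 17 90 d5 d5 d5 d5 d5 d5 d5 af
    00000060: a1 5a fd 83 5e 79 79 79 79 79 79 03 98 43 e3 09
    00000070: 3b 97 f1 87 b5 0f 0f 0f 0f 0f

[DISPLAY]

                                                      
                                                      
━━━━━━━━━┓                                            
         ┃                                 ┏━━━━━━━━━━
─────────┨                                 ┃ Minesweep
1 61 61 6┃                                 ┠──────────
b 56 c4 5┃                                 ┃■■■■■■■■■■
4 8c 8c 8┃                                 ┃■■■■■■■■■■
3 4e 5f e┃                                 ┃■■■■■■■■■■
5 e5 e5 e┃                                 ┃■■■■■■■■■■
6 16 17 9┃                                 ┃■■■■■■■■■■
e 79 79 7┃                                 ┃■■■■■■■■■■
5 0f 0f 0┃                                 ┗━━━━━━━━━━
━━━━━━━━━┛                                            


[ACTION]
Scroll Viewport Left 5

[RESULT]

                                                      
                                                      
━━━━━━━━━━━━━━┓                                       
              ┃                                 ┏━━━━━
──────────────┨                                 ┃ Mine
 68 61 61 61 6┃                                 ┠─────
 90 4b 56 c4 5┃                                 ┃■■■■■
 4b f4 8c 8c 8┃                                 ┃■■■■■
 1a 73 4e 5f e┃                                 ┃■■■■■
 e5 e5 e5 e5 e┃                                 ┃■■■■■
 6e 96 16 17 9┃                                 ┃■■■■■
 83 5e 79 79 7┃                                 ┃■■■■■
 87 b5 0f 0f 0┃                                 ┗━━━━━
━━━━━━━━━━━━━━┛                                       


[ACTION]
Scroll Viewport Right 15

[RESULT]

                                                      
                                                      
                                                      
                                 ┏━━━━━━━━━━━━━━━━━━━━
                                 ┃ Minesweeper        
                                 ┠────────────────────
                                 ┃■■■■■■■■■■          
                                 ┃■■■■■■■■■■          
                                 ┃■■■■■■■■■■          
                                 ┃■■■■■■■■■■          
                                 ┃■■■■■■■■■■          
                                 ┃■■■■■■■■■■          
                                 ┗━━━━━━━━━━━━━━━━━━━━
                                                      


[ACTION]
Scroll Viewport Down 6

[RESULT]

                                 ┏━━━━━━━━━━━━━━━━━━━━
                                 ┃ Minesweeper        
                                 ┠────────────────────
                                 ┃■■■■■■■■■■          
                                 ┃■■■■■■■■■■          
                                 ┃■■■■■■■■■■          
                                 ┃■■■■■■■■■■          
                                 ┃■■■■■■■■■■          
                                 ┃■■■■■■■■■■          
                                 ┗━━━━━━━━━━━━━━━━━━━━
                                                      
                                                      
                                                      
                                                      
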